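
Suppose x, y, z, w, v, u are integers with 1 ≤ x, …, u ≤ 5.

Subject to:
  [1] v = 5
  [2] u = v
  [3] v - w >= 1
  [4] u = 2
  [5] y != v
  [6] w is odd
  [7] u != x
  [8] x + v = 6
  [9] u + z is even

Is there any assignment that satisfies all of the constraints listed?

Unsatisfiable

Constraint 4 fixes u = 2 and constraint 1 fixes v = 5, but constraint 2 requires u = v. Since 2 ≠ 5, contradiction.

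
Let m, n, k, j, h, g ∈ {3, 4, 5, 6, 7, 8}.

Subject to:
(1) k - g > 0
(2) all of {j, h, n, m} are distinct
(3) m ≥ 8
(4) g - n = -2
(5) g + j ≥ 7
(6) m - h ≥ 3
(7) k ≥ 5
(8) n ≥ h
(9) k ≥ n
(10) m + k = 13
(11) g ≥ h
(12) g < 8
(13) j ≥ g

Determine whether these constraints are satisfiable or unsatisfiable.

Satisfiable

Setting (m, n, k, j, h, g) = (8, 5, 5, 6, 3, 3) satisfies everything: constraint 1: k - g = 2; constraint 4: g - n = -2; constraint 5: g + j = 9, and the others follow.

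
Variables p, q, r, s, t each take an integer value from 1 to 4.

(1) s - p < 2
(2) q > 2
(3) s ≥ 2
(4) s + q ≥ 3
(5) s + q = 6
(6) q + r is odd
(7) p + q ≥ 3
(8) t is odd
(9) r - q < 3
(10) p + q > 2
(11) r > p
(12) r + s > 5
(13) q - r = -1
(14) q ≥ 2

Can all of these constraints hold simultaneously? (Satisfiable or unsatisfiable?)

Satisfiable

Setting (p, q, r, s, t) = (2, 3, 4, 3, 1) satisfies everything: constraint 1: s - p = 1; constraint 4: s + q = 6, and the others follow.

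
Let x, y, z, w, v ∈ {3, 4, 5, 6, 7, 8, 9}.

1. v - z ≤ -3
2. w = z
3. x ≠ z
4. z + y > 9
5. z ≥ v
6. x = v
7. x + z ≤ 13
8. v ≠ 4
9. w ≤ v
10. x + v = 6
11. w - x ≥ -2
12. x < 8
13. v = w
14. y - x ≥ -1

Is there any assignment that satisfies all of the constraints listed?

Unsatisfiable

From constraints 2, 6, and 13, x = v = w = z, so x = z. But constraint 3 says x ≠ z. Contradiction.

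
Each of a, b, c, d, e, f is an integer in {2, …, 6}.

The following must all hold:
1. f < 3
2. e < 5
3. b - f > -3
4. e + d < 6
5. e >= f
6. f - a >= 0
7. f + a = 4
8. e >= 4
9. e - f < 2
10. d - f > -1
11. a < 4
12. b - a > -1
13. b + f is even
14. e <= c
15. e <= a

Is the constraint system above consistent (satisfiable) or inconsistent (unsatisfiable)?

From constraints 8 and 15: a ≥ e and e ≥ 4, so a ≥ 4. From constraint 11: a ≤ 3. But 3 < 4, so no value of a works.

Unsatisfiable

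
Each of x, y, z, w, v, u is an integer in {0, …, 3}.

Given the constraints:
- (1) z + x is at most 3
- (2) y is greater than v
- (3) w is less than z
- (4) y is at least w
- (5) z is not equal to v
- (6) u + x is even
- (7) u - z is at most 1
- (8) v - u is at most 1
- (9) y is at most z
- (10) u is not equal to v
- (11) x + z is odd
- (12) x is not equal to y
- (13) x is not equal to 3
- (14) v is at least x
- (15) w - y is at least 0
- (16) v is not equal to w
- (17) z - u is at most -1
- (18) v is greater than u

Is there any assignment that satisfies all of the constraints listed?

Unsatisfiable

Constraints 2, 3, 15, 17, and 18 give u < v, v < y, y ≤ w, w < z, z < u. Chaining: u < v < y ≤ w < z < u, which forces u < u — impossible.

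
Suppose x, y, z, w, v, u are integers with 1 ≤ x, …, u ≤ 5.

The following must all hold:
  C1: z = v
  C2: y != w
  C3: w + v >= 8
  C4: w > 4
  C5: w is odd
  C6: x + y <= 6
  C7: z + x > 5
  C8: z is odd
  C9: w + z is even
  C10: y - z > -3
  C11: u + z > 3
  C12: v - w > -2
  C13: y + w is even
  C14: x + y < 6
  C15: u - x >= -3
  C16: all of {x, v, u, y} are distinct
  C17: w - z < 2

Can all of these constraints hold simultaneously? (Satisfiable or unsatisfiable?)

One satisfying assignment is x = 2, y = 3, z = 5, w = 5, v = 5, u = 1.
For the less obvious constraints — constraint 3: w + v = 10; constraint 6: x + y = 5 — and the others hold by inspection.

Satisfiable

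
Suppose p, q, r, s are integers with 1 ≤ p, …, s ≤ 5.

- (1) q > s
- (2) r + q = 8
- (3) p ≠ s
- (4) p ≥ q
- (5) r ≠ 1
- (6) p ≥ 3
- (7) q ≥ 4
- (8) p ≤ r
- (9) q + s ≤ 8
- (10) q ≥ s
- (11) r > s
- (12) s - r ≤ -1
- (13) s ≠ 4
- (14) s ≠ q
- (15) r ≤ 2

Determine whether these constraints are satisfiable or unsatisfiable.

From constraints 4 and 7: p ≥ q and q ≥ 4, so p ≥ 4. From constraints 8 and 15: p ≤ r and r ≤ 2, so p ≤ 2. But 2 < 4, so no value of p works.

Unsatisfiable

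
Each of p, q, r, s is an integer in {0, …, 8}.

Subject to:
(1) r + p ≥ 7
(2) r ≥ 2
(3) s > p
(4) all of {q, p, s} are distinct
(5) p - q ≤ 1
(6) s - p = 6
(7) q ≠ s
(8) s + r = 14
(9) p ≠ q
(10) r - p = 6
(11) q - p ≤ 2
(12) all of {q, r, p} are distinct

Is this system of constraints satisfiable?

Satisfiable

The assignment p = 1, q = 0, r = 7, s = 7 works:
  constraint 1 holds since r + p = 8.
  constraint 5 holds since p - q = 1.
  constraint 6 holds since s - p = 6.
The rest check out directly.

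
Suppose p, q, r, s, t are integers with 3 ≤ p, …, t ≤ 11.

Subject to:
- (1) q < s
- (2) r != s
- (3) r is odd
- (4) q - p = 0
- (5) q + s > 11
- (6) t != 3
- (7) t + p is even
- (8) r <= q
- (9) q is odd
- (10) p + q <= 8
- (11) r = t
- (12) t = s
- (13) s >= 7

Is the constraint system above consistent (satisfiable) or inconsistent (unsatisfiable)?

Unsatisfiable

From constraints 11 and 12, r = t = s, so r = s. But constraint 2 says r ≠ s. Contradiction.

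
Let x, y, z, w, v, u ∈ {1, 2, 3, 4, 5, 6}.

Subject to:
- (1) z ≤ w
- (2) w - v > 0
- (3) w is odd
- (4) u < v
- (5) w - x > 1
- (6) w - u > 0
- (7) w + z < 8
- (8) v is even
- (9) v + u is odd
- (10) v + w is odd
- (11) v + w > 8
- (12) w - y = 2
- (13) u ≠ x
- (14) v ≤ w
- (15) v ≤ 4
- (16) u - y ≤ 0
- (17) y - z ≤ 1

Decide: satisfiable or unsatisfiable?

Take x = 1, y = 3, z = 2, w = 5, v = 4, u = 3. Then constraint 2: w - v = 1; constraint 5: w - x = 4, and every other listed constraint is also met.

Satisfiable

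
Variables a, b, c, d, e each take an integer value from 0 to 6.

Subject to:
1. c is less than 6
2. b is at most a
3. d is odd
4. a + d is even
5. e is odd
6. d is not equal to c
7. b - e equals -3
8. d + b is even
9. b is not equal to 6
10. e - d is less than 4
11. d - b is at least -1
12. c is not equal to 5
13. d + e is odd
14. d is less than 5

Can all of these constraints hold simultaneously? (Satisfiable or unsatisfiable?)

Constraint 3 makes d odd and constraint 5 makes e odd, so d + e must be even. Constraint 13 says d + e is odd — contradiction.

Unsatisfiable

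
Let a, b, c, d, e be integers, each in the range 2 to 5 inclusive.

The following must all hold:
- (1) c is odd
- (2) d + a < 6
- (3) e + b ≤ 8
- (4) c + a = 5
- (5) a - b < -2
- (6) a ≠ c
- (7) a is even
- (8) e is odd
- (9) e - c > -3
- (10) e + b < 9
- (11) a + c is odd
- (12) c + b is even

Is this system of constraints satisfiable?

Satisfiable

The assignment a = 2, b = 5, c = 3, d = 2, e = 3 works:
  constraint 2 holds since d + a = 4.
  constraint 3 holds since e + b = 8.
The rest check out directly.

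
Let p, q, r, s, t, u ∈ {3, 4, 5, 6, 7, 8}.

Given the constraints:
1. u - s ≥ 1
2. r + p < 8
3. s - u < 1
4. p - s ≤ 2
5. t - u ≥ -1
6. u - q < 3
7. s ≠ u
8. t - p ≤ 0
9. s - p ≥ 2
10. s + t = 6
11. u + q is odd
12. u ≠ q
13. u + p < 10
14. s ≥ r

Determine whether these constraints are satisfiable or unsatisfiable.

Constraints 1, 5, 8, and 9 give p − t ≥ 0, t − u ≥ -1, u − s ≥ 1, s − p ≥ 2.
Adding all 4 inequalities: the left sides telescope to 0, and the right sides sum to 0 + (-1) + 1 + 2 = 2. So 0 ≥ 2, which is false.

Unsatisfiable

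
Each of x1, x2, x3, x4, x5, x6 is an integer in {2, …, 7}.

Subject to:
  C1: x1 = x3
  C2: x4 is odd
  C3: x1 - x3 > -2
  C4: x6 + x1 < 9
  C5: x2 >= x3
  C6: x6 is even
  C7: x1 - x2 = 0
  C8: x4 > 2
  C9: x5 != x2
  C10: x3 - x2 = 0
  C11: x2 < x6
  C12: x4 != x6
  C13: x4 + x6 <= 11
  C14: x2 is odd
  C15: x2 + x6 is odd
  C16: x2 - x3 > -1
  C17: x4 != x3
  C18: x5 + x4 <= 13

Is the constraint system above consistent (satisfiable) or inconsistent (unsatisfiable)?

Satisfiable

Take x1 = 3, x2 = 3, x3 = 3, x4 = 7, x5 = 6, x6 = 4. Then constraint 3: x1 - x3 = 0; constraint 4: x6 + x1 = 7; constraint 7: x1 - x2 = 0, and every other listed constraint is also met.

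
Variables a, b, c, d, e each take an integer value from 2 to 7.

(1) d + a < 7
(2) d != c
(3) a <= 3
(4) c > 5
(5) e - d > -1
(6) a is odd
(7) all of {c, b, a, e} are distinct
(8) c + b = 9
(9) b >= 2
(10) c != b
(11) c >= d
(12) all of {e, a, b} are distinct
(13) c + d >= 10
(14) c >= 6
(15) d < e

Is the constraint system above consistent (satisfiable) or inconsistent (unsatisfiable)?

Try a = 3, b = 2, c = 7, d = 3, e = 5.
Check constraint 1: d + a = 6; constraint 5: e - d = 2. The remaining constraints are straightforward to verify.

Satisfiable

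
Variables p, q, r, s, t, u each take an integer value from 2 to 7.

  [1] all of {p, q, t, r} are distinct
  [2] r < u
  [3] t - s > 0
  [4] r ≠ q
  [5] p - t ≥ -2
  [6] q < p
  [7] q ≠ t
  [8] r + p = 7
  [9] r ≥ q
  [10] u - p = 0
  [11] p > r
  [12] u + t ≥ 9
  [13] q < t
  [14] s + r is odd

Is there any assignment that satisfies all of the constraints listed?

Setting (p, q, r, s, t, u) = (4, 2, 3, 4, 6, 4) satisfies everything: constraint 3: t - s = 2; constraint 5: p - t = -2; constraint 8: r + p = 7, and the others follow.

Satisfiable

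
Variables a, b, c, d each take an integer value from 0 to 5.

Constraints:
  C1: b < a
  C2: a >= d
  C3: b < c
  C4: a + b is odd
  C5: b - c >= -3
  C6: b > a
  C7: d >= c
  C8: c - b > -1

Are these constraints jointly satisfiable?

Unsatisfiable

Constraints 2, 3, 6, and 7 give a < b, b < c, c ≤ d, d ≤ a. Chaining: a < b < c ≤ d ≤ a, which forces a < a — impossible.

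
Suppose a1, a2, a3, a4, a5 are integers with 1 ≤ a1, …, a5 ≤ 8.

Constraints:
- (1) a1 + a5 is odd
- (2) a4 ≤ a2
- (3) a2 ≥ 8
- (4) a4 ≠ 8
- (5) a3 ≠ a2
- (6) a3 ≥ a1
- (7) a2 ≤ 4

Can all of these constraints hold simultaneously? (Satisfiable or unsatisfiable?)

From constraint 3: a2 ≥ 8. From constraint 7: a2 ≤ 4. But 4 < 8, so no value of a2 works.

Unsatisfiable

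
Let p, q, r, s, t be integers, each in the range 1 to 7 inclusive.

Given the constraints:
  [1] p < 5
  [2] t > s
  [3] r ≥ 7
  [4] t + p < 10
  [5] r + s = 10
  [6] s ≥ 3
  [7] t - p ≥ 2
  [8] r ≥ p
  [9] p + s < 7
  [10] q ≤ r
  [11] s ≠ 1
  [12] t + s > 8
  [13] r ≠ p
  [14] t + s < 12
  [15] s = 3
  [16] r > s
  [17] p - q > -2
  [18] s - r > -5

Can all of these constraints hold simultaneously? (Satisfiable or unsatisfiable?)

Try p = 2, q = 2, r = 7, s = 3, t = 7.
Check constraint 4: t + p = 9; constraint 5: r + s = 10; constraint 7: t - p = 5. The remaining constraints are straightforward to verify.

Satisfiable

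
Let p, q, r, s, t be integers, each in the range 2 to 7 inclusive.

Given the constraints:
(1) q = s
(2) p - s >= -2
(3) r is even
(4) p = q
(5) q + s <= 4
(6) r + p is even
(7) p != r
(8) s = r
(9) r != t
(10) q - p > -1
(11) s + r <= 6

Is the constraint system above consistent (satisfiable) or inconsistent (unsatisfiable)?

From constraints 1, 4, and 8, p = q = s = r, so p = r. But constraint 7 says p ≠ r. Contradiction.

Unsatisfiable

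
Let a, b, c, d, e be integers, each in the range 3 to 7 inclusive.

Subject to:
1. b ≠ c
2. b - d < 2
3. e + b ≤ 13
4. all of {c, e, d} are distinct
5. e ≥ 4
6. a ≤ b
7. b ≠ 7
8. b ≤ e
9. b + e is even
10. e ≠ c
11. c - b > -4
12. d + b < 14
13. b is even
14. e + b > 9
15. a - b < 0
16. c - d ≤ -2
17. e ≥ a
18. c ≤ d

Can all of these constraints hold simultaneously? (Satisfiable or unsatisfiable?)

Satisfiable

Try a = 3, b = 6, c = 4, d = 7, e = 6.
Check constraint 2: b - d = -1; constraint 3: e + b = 12. The remaining constraints are straightforward to verify.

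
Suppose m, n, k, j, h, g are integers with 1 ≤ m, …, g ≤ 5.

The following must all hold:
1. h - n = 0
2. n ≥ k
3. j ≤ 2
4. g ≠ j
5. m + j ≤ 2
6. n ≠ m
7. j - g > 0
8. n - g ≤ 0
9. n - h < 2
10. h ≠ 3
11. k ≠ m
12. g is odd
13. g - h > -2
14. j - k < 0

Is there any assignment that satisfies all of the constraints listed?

Unsatisfiable

Constraints 2, 7, 8, and 14 give g < j, j < k, k ≤ n, n ≤ g. Chaining: g < j < k ≤ n ≤ g, which forces g < g — impossible.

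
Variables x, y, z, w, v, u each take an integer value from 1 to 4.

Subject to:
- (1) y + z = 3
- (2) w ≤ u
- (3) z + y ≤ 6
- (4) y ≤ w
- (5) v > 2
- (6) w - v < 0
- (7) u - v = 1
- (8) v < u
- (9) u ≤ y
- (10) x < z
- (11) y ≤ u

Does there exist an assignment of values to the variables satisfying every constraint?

Unsatisfiable

Constraints 4, 6, 8, and 9 give v < u, u ≤ y, y ≤ w, w < v. Chaining: v < u ≤ y ≤ w < v, which forces v < v — impossible.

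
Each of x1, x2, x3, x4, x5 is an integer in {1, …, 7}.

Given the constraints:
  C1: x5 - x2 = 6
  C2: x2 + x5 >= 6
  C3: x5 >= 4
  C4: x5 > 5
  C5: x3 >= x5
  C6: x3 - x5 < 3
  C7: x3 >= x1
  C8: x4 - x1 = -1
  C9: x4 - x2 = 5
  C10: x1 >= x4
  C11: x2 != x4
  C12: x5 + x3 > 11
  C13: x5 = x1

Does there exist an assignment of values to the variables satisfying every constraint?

Setting (x1, x2, x3, x4, x5) = (7, 1, 7, 6, 7) satisfies everything: constraint 1: x5 - x2 = 6; constraint 2: x2 + x5 = 8, and the others follow.

Satisfiable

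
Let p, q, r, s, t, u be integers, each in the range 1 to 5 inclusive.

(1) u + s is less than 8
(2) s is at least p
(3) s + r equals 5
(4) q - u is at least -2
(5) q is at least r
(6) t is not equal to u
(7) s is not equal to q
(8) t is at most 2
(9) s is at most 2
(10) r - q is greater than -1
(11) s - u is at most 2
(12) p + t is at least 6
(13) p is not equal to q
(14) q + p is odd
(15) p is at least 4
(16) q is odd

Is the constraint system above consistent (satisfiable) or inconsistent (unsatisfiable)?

From constraints 2 and 9: p ≤ s ≤ 2. From constraint 8: t ≤ 2. Hence p + t ≤ 4. But constraint 12 requires p + t ≥ 6, and 6 > 4. Contradiction.

Unsatisfiable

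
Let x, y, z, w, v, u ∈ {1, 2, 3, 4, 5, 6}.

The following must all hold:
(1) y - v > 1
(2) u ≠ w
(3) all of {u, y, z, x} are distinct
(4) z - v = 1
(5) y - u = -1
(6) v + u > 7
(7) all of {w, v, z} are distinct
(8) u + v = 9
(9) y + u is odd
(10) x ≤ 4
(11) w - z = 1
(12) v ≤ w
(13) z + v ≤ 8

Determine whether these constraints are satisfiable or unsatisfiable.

One satisfying assignment is x = 3, y = 5, z = 4, w = 5, v = 3, u = 6.
For the less obvious constraints — constraint 1: y - v = 2; constraint 4: z - v = 1; constraint 5: y - u = -1 — and the others hold by inspection.

Satisfiable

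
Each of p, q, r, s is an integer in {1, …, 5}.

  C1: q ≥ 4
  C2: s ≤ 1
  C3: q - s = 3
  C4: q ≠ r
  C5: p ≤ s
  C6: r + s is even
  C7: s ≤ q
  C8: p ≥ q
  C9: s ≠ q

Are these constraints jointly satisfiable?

From constraints 1 and 8: p ≥ q and q ≥ 4, so p ≥ 4. From constraints 2 and 5: p ≤ s and s ≤ 1, so p ≤ 1. But 1 < 4, so no value of p works.

Unsatisfiable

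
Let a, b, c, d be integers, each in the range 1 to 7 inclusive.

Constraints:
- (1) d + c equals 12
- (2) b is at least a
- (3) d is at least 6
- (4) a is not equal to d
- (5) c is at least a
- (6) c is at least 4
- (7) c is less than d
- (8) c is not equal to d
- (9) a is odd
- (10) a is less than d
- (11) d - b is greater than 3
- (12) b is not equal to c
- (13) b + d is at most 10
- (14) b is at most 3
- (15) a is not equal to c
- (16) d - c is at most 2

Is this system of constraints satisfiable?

Satisfiable

Setting (a, b, c, d) = (1, 1, 5, 7) satisfies everything: constraint 1: d + c = 12; constraint 11: d - b = 6, and the others follow.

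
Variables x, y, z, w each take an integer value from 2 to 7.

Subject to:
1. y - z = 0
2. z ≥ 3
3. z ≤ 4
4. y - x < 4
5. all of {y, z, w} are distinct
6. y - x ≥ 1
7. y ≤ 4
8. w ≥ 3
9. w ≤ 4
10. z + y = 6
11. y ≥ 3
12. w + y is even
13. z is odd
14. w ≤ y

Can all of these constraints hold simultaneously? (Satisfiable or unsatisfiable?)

Constraints 2, 3, 7, 8, 9, and 11 confine each of y, z, w to the 2 values {3, 4}.
Constraint 5 requires all 3 of them to be distinct, but only 2 values are available — impossible by the pigeonhole principle.

Unsatisfiable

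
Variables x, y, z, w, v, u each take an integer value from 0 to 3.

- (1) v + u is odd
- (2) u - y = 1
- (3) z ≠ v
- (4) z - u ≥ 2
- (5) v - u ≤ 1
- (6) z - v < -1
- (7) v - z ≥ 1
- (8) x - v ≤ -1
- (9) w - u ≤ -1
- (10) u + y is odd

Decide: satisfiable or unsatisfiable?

Unsatisfiable

Constraints 4, 5, and 7 give z − u ≥ 2, u − v ≥ -1, v − z ≥ 1.
Adding all 3 inequalities: the left sides telescope to 0, and the right sides sum to 2 + (-1) + 1 = 2. So 0 ≥ 2, which is false.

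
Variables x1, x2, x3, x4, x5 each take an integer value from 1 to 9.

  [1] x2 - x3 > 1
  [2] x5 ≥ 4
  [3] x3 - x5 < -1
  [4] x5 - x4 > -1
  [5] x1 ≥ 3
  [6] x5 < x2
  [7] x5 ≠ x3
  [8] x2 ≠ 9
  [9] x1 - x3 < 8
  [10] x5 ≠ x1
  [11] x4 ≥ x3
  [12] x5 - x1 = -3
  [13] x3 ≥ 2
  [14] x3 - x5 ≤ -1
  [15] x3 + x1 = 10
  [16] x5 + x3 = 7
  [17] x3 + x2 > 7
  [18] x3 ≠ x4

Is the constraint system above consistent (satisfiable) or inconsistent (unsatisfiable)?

Satisfiable

One satisfying assignment is x1 = 8, x2 = 6, x3 = 2, x4 = 4, x5 = 5.
For the less obvious constraints — constraint 1: x2 - x3 = 4; constraint 3: x3 - x5 = -3 — and the others hold by inspection.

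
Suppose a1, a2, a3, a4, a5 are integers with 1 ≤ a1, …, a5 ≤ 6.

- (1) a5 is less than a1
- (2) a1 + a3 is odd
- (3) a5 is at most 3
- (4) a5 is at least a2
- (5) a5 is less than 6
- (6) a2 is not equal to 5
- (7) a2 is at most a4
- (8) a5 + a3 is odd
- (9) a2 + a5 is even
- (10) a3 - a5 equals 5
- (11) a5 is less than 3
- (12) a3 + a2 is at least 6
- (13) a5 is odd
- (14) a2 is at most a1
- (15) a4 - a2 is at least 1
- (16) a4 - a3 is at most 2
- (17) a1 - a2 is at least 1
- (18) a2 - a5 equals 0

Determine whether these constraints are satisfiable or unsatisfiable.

Satisfiable

Setting (a1, a2, a3, a4, a5) = (5, 1, 6, 5, 1) satisfies everything: constraint 10: a3 - a5 = 5; constraint 12: a3 + a2 = 7; constraint 15: a4 - a2 = 4, and the others follow.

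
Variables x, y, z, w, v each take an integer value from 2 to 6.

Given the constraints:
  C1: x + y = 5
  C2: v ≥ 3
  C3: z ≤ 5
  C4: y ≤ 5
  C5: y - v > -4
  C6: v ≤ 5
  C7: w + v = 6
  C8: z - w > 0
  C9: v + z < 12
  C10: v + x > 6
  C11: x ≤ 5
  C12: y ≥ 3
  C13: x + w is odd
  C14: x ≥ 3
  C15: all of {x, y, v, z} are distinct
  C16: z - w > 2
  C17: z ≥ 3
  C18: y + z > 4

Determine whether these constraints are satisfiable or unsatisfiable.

Unsatisfiable

Constraints 2, 3, 4, 6, 11, 12, 14, and 17 confine each of x, y, v, z to the 3 values {3, …, 5}.
Constraint 15 requires all 4 of them to be distinct, but only 3 values are available — impossible by the pigeonhole principle.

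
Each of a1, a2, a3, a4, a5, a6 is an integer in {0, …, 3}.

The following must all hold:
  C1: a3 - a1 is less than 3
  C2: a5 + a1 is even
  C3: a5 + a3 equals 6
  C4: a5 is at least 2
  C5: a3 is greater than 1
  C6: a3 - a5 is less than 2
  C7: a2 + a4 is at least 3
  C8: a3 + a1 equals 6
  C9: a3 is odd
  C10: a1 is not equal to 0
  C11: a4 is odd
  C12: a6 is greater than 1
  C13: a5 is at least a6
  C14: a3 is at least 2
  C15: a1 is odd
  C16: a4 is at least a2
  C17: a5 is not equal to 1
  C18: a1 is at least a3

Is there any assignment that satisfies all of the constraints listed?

Satisfiable

Setting (a1, a2, a3, a4, a5, a6) = (3, 2, 3, 3, 3, 3) satisfies everything: constraint 1: a3 - a1 = 0; constraint 3: a5 + a3 = 6, and the others follow.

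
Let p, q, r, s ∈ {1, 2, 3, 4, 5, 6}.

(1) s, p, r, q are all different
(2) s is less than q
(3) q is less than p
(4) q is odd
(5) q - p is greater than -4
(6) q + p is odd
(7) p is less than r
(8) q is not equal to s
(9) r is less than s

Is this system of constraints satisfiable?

Unsatisfiable

Constraints 2, 3, 7, and 9 give p < r, r < s, s < q, q < p. Chaining: p < r < s < q < p, which forces p < p — impossible.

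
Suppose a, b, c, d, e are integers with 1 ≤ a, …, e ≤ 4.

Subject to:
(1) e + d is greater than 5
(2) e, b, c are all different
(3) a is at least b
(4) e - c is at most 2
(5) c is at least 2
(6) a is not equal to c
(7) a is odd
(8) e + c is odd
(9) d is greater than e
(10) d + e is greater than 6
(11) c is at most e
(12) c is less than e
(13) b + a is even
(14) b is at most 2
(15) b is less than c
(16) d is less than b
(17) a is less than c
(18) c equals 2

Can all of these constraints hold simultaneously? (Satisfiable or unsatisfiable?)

Constraints 3, 9, 12, 16, and 17 give d < b, b ≤ a, a < c, c < e, e < d. Chaining: d < b ≤ a < c < e < d, which forces d < d — impossible.

Unsatisfiable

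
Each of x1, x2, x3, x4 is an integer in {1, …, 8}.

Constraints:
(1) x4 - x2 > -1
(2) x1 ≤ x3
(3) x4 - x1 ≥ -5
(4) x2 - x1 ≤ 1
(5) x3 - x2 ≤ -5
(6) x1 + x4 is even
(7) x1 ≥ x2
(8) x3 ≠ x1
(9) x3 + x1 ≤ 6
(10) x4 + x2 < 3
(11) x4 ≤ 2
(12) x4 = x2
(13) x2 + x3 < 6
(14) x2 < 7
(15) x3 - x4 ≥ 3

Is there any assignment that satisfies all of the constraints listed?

Constraints 3, 4, 5, and 15 give x1 − x2 ≥ -1, x2 − x3 ≥ 5, x3 − x4 ≥ 3, x4 − x1 ≥ -5.
Adding all 4 inequalities: the left sides telescope to 0, and the right sides sum to (-1) + 5 + 3 + (-5) = 2. So 0 ≥ 2, which is false.

Unsatisfiable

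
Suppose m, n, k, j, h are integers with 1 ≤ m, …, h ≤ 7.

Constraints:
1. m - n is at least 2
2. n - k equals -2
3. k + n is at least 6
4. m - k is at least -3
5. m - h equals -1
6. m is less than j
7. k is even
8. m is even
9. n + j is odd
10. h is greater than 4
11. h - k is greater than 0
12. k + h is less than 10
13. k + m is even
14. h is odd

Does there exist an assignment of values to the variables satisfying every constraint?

The assignment m = 4, n = 2, k = 4, j = 7, h = 5 works:
  constraint 1 holds since m - n = 2.
  constraint 2 holds since n - k = -2.
The rest check out directly.

Satisfiable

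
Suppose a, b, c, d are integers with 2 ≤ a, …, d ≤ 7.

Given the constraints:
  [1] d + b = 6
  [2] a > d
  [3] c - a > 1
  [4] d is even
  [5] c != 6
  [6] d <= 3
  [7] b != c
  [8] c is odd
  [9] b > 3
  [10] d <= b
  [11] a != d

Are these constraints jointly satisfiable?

Try a = 3, b = 4, c = 5, d = 2.
Check constraint 1: d + b = 6; constraint 3: c - a = 2; constraint 4: d = 2 is even. The remaining constraints are straightforward to verify.

Satisfiable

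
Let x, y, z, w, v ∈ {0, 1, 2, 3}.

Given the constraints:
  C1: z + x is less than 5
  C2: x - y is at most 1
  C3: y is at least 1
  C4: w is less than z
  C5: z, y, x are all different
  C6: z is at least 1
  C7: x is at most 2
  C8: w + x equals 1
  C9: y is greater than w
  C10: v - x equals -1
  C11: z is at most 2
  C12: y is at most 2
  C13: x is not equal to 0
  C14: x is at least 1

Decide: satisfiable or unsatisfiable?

Constraints 3, 6, 7, 11, 12, and 14 confine each of z, y, x to the 2 values {1, 2}.
Constraint 5 requires all 3 of them to be distinct, but only 2 values are available — impossible by the pigeonhole principle.

Unsatisfiable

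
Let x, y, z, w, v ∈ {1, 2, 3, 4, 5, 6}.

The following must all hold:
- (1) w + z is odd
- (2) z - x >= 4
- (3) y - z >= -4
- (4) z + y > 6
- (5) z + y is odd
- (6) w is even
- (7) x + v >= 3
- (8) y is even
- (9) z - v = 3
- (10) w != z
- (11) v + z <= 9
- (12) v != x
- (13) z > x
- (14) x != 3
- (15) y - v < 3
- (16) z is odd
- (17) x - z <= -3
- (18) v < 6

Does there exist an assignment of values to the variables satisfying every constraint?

Satisfiable

The assignment x = 1, y = 2, z = 5, w = 6, v = 2 works:
  constraint 2 holds since z - x = 4.
  constraint 3 holds since y - z = -3.
The rest check out directly.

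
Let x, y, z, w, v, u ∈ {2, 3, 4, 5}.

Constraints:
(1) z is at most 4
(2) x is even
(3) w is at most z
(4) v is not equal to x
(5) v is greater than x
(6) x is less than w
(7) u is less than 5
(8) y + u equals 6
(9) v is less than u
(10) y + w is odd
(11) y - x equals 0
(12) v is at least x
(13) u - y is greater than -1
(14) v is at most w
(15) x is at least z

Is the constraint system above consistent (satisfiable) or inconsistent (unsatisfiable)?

Constraints 3, 6, and 15 give w ≤ z, z ≤ x, x < w. Chaining: w ≤ z ≤ x < w, which forces w < w — impossible.

Unsatisfiable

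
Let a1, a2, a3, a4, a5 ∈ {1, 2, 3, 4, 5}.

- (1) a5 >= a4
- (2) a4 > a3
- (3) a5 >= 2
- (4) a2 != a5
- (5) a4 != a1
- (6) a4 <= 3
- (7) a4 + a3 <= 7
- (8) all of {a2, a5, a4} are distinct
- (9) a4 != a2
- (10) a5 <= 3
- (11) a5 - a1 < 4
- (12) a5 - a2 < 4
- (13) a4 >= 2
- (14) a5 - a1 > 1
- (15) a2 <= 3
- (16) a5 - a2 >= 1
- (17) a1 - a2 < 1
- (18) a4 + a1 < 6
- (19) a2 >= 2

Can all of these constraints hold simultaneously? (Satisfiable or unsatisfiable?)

Constraints 3, 6, 10, 13, 15, and 19 confine each of a2, a5, a4 to the 2 values {2, 3}.
Constraint 8 requires all 3 of them to be distinct, but only 2 values are available — impossible by the pigeonhole principle.

Unsatisfiable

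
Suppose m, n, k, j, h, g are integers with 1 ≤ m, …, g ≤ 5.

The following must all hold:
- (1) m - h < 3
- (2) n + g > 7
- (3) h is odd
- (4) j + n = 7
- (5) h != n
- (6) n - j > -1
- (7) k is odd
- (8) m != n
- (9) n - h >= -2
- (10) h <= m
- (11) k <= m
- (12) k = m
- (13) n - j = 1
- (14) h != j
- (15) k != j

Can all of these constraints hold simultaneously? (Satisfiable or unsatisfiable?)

Take m = 5, n = 4, k = 5, j = 3, h = 5, g = 5. Then constraint 1: m - h = 0; constraint 2: n + g = 9; constraint 4: j + n = 7, and every other listed constraint is also met.

Satisfiable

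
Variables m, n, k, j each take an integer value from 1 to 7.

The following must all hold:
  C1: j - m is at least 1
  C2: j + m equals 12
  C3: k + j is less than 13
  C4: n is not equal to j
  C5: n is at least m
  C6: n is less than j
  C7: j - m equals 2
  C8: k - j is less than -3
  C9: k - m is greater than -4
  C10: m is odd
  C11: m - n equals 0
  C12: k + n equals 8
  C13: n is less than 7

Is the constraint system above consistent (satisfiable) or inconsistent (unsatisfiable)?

The assignment m = 5, n = 5, k = 3, j = 7 works:
  constraint 1 holds since j - m = 2.
  constraint 2 holds since j + m = 12.
  constraint 3 holds since k + j = 10.
The rest check out directly.

Satisfiable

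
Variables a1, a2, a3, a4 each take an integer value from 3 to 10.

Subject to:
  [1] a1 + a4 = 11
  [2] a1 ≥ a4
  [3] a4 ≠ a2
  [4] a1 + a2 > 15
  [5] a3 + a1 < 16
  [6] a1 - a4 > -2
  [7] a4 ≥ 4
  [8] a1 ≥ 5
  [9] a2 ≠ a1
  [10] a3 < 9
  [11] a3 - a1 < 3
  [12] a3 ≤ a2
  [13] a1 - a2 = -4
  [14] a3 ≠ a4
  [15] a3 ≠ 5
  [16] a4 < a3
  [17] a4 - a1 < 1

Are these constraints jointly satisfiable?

The assignment a1 = 6, a2 = 10, a3 = 8, a4 = 5 works:
  constraint 1 holds since a1 + a4 = 11.
  constraint 4 holds since a1 + a2 = 16.
  constraint 5 holds since a3 + a1 = 14.
The rest check out directly.

Satisfiable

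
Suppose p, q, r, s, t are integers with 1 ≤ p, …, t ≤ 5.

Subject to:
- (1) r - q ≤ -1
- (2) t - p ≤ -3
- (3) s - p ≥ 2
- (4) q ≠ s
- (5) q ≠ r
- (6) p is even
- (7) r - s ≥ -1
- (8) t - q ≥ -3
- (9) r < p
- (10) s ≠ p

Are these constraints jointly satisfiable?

Unsatisfiable

Constraints 1, 2, 3, 7, and 8 give r − s ≥ -1, s − p ≥ 2, p − t ≥ 3, t − q ≥ -3, q − r ≥ 1.
Adding all 5 inequalities: the left sides telescope to 0, and the right sides sum to (-1) + 2 + 3 + (-3) + 1 = 2. So 0 ≥ 2, which is false.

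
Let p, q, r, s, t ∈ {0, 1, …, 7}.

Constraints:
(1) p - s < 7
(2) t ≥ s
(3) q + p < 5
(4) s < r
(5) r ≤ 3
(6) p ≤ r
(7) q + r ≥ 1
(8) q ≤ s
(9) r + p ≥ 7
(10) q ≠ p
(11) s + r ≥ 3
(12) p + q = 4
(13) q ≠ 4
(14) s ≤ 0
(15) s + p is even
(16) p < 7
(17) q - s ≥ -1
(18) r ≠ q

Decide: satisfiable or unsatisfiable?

From constraints 5 and 6: p ≤ r ≤ 3. From constraints 8 and 14: q ≤ s ≤ 0. Hence p + q ≤ 3. But constraint 12 requires p + q = 4, and 4 > 3. Contradiction.

Unsatisfiable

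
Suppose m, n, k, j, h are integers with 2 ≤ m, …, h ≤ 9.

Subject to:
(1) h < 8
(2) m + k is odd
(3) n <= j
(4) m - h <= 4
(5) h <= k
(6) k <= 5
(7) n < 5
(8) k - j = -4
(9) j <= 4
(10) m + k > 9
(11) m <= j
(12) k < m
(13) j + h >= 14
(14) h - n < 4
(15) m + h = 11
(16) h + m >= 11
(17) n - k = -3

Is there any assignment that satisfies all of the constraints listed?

From constraints 5 and 6: h ≤ k ≤ 5. From constraints 9 and 11: m ≤ j ≤ 4. Hence h + m ≤ 9. But constraint 16 requires h + m ≥ 11, and 11 > 9. Contradiction.

Unsatisfiable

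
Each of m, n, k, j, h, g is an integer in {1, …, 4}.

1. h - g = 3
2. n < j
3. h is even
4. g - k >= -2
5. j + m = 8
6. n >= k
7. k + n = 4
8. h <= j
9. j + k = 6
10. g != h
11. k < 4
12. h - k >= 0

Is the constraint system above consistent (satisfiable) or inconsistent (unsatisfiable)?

Satisfiable

Try m = 4, n = 2, k = 2, j = 4, h = 4, g = 1.
Check constraint 1: h - g = 3; constraint 4: g - k = -1. The remaining constraints are straightforward to verify.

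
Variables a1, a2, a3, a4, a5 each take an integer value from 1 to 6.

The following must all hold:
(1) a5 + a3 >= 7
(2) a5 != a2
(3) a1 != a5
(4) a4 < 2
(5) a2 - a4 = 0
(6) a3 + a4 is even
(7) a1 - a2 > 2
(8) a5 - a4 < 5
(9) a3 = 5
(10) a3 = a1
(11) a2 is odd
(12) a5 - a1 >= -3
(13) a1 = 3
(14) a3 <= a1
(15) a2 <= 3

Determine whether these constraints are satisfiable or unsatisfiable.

Constraint 9 fixes a3 = 5 and constraint 13 fixes a1 = 3, but constraint 10 requires a3 = a1. Since 5 ≠ 3, contradiction.

Unsatisfiable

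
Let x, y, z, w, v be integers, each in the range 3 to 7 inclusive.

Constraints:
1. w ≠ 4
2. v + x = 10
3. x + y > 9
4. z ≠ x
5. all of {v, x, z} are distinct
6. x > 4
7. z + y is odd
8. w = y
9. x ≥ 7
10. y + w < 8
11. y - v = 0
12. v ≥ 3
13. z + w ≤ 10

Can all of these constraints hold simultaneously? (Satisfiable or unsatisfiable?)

Satisfiable

Take x = 7, y = 3, z = 4, w = 3, v = 3. Then constraint 2: v + x = 10; constraint 3: x + y = 10; constraint 10: y + w = 6, and every other listed constraint is also met.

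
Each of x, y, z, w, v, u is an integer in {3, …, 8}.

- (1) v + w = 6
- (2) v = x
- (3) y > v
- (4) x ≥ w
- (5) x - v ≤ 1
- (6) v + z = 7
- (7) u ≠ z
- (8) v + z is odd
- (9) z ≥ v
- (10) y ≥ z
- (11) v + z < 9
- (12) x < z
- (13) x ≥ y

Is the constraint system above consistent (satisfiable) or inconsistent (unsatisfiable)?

Unsatisfiable

Constraints 10, 12, and 13 give y ≤ x, x < z, z ≤ y. Chaining: y ≤ x < z ≤ y, which forces y < y — impossible.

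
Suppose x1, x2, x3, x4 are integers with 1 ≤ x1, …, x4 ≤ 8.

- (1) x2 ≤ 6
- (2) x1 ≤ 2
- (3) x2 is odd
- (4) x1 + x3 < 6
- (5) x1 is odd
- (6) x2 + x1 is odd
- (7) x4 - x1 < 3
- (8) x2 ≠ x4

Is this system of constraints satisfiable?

Constraint 3 makes x2 odd and constraint 5 makes x1 odd, so x2 + x1 must be even. Constraint 6 says x2 + x1 is odd — contradiction.

Unsatisfiable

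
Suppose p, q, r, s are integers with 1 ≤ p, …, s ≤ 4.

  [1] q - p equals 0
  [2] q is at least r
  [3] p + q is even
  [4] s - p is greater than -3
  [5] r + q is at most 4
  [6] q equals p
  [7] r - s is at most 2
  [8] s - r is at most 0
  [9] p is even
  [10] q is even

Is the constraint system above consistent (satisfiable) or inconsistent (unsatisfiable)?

Try p = 2, q = 2, r = 1, s = 1.
Check constraint 1: q - p = 0; constraint 4: s - p = -1; constraint 5: r + q = 3. The remaining constraints are straightforward to verify.

Satisfiable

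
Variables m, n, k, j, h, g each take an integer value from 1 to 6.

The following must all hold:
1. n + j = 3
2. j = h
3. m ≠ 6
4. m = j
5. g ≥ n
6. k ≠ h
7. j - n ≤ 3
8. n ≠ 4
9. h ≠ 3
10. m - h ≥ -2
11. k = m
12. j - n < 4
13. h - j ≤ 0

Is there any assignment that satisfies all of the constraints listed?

From constraints 2, 4, and 11, k = m = j = h, so k = h. But constraint 6 says k ≠ h. Contradiction.

Unsatisfiable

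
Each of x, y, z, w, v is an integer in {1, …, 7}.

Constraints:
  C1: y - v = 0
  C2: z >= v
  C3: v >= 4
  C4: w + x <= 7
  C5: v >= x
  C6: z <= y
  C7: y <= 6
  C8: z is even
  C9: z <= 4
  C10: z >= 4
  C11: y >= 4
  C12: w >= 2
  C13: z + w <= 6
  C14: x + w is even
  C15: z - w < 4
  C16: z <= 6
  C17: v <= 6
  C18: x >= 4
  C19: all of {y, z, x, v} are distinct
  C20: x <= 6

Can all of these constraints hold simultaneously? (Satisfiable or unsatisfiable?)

Constraints 3, 7, 10, 11, 16, 17, 18, and 20 confine each of y, z, x, v to the 3 values {4, …, 6}.
Constraint 19 requires all 4 of them to be distinct, but only 3 values are available — impossible by the pigeonhole principle.

Unsatisfiable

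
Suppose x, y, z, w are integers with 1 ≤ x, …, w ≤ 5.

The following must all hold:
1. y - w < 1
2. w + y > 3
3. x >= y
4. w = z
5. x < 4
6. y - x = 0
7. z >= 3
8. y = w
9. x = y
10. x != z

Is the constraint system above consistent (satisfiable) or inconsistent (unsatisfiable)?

From constraints 4, 8, and 9, x = y = w = z, so x = z. But constraint 10 says x ≠ z. Contradiction.

Unsatisfiable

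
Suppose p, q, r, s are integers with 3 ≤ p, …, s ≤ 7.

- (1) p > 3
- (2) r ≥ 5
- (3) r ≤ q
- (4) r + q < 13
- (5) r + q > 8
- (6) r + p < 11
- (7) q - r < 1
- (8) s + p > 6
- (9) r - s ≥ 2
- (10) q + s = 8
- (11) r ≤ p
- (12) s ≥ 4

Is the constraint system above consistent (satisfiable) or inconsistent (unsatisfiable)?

Unsatisfiable

From constraints 2 and 3: q ≥ r ≥ 5. From constraint 12: s ≥ 4. Hence q + s ≥ 9. But constraint 10 requires q + s = 8, and 8 < 9. Contradiction.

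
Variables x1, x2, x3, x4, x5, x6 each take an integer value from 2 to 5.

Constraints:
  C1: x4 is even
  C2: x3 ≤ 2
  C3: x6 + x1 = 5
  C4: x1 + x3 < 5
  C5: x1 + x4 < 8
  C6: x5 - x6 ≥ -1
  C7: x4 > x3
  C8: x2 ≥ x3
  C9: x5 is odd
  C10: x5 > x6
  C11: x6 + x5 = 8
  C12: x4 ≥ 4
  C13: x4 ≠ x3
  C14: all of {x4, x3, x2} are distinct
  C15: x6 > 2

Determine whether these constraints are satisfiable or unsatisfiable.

Satisfiable

Take x1 = 2, x2 = 5, x3 = 2, x4 = 4, x5 = 5, x6 = 3. Then constraint 3: x6 + x1 = 5; constraint 4: x1 + x3 = 4, and every other listed constraint is also met.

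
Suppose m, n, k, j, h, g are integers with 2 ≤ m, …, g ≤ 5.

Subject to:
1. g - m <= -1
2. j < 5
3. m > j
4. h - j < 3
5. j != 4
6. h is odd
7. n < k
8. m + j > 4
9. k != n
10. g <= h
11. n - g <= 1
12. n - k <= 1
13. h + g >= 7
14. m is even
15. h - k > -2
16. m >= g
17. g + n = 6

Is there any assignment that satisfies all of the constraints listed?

Try m = 4, n = 3, k = 4, j = 3, h = 5, g = 3.
Check constraint 1: g - m = -1; constraint 4: h - j = 2; constraint 8: m + j = 7. The remaining constraints are straightforward to verify.

Satisfiable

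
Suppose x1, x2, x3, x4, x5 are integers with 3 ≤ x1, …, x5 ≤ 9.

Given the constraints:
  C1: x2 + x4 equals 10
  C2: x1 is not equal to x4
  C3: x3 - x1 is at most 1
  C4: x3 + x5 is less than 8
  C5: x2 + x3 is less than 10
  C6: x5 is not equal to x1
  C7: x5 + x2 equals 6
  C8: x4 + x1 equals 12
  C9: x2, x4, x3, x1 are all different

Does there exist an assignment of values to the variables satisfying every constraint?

One satisfying assignment is x1 = 5, x2 = 3, x3 = 4, x4 = 7, x5 = 3.
For the less obvious constraints — constraint 1: x2 + x4 = 10; constraint 3: x3 - x1 = -1 — and the others hold by inspection.

Satisfiable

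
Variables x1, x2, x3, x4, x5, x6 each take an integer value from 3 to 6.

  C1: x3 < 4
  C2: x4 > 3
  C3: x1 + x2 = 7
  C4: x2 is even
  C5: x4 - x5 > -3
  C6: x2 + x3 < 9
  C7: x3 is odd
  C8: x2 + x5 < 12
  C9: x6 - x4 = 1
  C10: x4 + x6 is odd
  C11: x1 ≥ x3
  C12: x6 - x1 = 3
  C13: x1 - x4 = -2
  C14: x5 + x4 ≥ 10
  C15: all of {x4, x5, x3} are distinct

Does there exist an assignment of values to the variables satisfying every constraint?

Satisfiable

Take x1 = 3, x2 = 4, x3 = 3, x4 = 5, x5 = 6, x6 = 6. Then constraint 3: x1 + x2 = 7; constraint 5: x4 - x5 = -1; constraint 6: x2 + x3 = 7, and every other listed constraint is also met.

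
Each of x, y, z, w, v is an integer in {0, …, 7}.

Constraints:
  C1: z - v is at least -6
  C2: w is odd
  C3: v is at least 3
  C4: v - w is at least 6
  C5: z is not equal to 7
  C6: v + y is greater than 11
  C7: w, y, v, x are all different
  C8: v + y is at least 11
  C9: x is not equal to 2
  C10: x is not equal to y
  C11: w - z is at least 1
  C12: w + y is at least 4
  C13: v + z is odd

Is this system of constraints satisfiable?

Constraints 1, 4, and 11 give v − w ≥ 6, w − z ≥ 1, z − v ≥ -6.
Adding all 3 inequalities: the left sides telescope to 0, and the right sides sum to 6 + 1 + (-6) = 1. So 0 ≥ 1, which is false.

Unsatisfiable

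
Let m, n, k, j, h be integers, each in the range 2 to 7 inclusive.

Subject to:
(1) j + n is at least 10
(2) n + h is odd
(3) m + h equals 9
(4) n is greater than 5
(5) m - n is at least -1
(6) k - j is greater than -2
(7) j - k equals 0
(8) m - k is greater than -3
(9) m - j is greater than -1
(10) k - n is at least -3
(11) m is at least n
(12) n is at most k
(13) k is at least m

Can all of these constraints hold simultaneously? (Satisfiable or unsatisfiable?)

Try m = 6, n = 6, k = 6, j = 6, h = 3.
Check constraint 1: j + n = 12; constraint 3: m + h = 9; constraint 5: m - n = 0. The remaining constraints are straightforward to verify.

Satisfiable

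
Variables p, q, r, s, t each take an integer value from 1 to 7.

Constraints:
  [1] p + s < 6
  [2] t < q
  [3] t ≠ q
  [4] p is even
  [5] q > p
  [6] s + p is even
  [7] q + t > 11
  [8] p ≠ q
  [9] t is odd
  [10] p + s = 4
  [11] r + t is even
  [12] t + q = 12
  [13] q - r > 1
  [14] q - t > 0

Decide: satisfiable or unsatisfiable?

Satisfiable

Setting (p, q, r, s, t) = (2, 7, 3, 2, 5) satisfies everything: constraint 1: p + s = 4; constraint 7: q + t = 12; constraint 10: p + s = 4, and the others follow.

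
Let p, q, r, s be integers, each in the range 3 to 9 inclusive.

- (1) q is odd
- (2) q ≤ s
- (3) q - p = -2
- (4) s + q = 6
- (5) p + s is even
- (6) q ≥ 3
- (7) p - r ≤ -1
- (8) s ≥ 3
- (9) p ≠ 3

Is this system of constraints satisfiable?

Take p = 5, q = 3, r = 8, s = 3. Then constraint 3: q - p = -2; constraint 4: s + q = 6; constraint 7: p - r = -3, and every other listed constraint is also met.

Satisfiable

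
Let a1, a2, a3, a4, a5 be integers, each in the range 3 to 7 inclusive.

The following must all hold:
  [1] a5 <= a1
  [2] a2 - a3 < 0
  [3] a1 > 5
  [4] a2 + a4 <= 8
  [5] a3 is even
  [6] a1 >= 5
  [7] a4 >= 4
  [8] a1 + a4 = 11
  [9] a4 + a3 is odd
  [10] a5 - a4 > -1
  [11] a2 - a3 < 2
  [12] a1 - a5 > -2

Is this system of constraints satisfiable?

One satisfying assignment is a1 = 6, a2 = 3, a3 = 4, a4 = 5, a5 = 5.
For the less obvious constraints — constraint 2: a2 - a3 = -1; constraint 4: a2 + a4 = 8 — and the others hold by inspection.

Satisfiable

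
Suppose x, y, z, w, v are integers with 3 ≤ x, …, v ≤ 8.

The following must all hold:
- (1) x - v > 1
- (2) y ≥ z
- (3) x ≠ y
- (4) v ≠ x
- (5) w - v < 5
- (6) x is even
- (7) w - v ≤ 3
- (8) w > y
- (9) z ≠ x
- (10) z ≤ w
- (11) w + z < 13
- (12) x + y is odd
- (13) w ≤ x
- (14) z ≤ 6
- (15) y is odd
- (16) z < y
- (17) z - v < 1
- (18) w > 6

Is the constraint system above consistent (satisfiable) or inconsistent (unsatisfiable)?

Take x = 8, y = 7, z = 4, w = 8, v = 6. Then constraint 1: x - v = 2; constraint 5: w - v = 2, and every other listed constraint is also met.

Satisfiable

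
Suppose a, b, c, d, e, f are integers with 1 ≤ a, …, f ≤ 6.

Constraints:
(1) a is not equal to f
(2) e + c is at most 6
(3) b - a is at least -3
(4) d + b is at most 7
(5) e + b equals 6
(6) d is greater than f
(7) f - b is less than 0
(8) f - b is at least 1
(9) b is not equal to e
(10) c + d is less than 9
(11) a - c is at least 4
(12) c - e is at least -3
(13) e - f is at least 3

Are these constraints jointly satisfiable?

Constraints 3, 8, 11, 12, and 13 give f − b ≥ 1, b − a ≥ -3, a − c ≥ 4, c − e ≥ -3, e − f ≥ 3.
Adding all 5 inequalities: the left sides telescope to 0, and the right sides sum to 1 + (-3) + 4 + (-3) + 3 = 2. So 0 ≥ 2, which is false.

Unsatisfiable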